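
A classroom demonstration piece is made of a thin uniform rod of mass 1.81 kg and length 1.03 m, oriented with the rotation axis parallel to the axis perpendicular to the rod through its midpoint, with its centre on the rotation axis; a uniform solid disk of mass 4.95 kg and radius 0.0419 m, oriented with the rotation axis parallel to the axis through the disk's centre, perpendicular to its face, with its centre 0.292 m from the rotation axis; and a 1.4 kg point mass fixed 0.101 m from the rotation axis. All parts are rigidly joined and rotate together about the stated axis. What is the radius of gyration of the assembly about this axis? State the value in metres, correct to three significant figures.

0.271

Thin rod: I_cm = (1/12)ML² = (1/12)(1.81)(1.03)² = 0.16002 kg m²; axis through the centre, so I = 0.16002 kg m².
Solid disk: I_cm = (1/2)MR² = (1/2)(4.95)(0.0419)² = 0.0043451 kg m²; centre at d = 0.292 m, so the parallel axis theorem gives I = 0.0043451 + (4.95)(0.292)² = 0.4264 kg m².
Point mass: I_cm = 0; centre at d = 0.101 m, so the parallel axis theorem gives I = 0 + (1.4)(0.101)² = 0.014281 kg m².
Total I = 0.6007 kg m²; total mass M = 8.16 kg.
k = √(I/M) = √(0.6007/8.16) = 0.27132 m.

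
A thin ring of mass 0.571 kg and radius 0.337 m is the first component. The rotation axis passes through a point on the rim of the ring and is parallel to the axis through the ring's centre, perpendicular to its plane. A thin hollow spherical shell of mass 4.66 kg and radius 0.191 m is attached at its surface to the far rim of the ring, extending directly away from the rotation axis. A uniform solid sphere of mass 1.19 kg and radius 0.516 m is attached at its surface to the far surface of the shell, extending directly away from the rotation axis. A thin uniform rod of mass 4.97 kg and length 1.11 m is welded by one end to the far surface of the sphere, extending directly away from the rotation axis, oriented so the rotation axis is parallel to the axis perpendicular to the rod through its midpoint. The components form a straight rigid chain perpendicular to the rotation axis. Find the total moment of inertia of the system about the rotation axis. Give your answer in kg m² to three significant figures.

42.0

Thin ring: I_cm = MR² = (0.571)(0.337)² = 0.064848 kg m²; centre at d = 0.337 m, so the parallel axis theorem gives I = 0.064848 + (0.571)(0.337)² = 0.1297 kg m².
Spherical shell: I_cm = (2/3)MR² = (2/3)(4.66)(0.191)² = 0.11333 kg m²; centre at d = 0.337 + 0.337 + 0.191 = 0.865 m, so the parallel axis theorem gives I = 0.11333 + (4.66)(0.865)² = 3.6001 kg m².
Solid sphere: I_cm = (2/5)MR² = (2/5)(1.19)(0.516)² = 0.12674 kg m²; centre at d = 0.337 + 0.337 + 0.191 + 0.191 + 0.516 = 1.572 m, so the parallel axis theorem gives I = 0.12674 + (1.19)(1.572)² = 3.0674 kg m².
Thin rod: I_cm = (1/12)ML² = (1/12)(4.97)(1.11)² = 0.51029 kg m²; centre at d = 0.337 + 0.337 + 0.191 + 0.191 + 0.516 + 0.516 + 0.555 = 2.643 m, so the parallel axis theorem gives I = 0.51029 + (4.97)(2.643)² = 35.228 kg m².
Total I = 0.1297 + 3.6001 + 3.0674 + 35.228 = 42.025 kg m².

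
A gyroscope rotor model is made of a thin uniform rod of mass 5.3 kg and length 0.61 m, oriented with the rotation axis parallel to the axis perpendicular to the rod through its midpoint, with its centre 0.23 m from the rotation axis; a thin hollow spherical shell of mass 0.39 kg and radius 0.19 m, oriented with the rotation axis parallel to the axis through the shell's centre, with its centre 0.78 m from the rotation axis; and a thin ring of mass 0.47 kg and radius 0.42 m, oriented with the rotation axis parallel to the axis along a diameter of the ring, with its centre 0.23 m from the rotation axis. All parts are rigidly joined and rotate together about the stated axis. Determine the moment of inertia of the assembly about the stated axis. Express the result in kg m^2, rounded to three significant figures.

Thin rod: I_cm = (1/12)ML² = (1/12)(5.3)(0.61)² = 0.16434 kg m^2; centre at d = 0.23 m, so I = I_cm + Md² gives I = 0.16434 + (5.3)(0.23)² = 0.44471 kg m^2.
Spherical shell: I_cm = (2/3)MR² = (2/3)(0.39)(0.19)² = 0.009386 kg m^2; centre at d = 0.78 m, so I = I_cm + Md² gives I = 0.009386 + (0.39)(0.78)² = 0.24666 kg m^2.
Thin ring: I_cm = (1/2)MR² = (1/2)(0.47)(0.42)² = 0.041454 kg m^2; centre at d = 0.23 m, so I = I_cm + Md² gives I = 0.041454 + (0.47)(0.23)² = 0.066317 kg m^2.
Total I = 0.44471 + 0.24666 + 0.066317 = 0.75769 kg m^2.

0.758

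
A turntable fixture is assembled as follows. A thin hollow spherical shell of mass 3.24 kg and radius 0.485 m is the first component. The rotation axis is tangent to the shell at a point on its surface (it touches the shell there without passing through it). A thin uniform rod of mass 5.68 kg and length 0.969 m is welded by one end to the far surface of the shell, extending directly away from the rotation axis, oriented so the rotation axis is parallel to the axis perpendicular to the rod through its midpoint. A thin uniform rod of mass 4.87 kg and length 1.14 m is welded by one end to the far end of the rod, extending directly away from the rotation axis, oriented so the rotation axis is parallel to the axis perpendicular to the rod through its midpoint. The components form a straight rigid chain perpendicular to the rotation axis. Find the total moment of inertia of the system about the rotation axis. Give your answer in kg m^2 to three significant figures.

44.9

Spherical shell: I_cm = (2/3)MR² = (2/3)(3.24)(0.485)² = 0.50809 kg m^2; centre at d = 0.485 m, so I = I_cm + Md² gives I = 0.50809 + (3.24)(0.485)² = 1.2702 kg m^2.
Thin rod: I_cm = (1/12)ML² = (1/12)(5.68)(0.969)² = 0.44444 kg m^2; centre at d = 0.485 + 0.485 + 0.4845 = 1.4545 m, so I = I_cm + Md² gives I = 0.44444 + (5.68)(1.4545)² = 12.461 kg m^2.
Thin rod: I_cm = (1/12)ML² = (1/12)(4.87)(1.14)² = 0.52742 kg m^2; centre at d = 0.485 + 0.485 + 0.4845 + 0.4845 + 0.57 = 2.509 m, so I = I_cm + Md² gives I = 0.52742 + (4.87)(2.509)² = 31.184 kg m^2.
Total I = 1.2702 + 12.461 + 31.184 = 44.916 kg m^2.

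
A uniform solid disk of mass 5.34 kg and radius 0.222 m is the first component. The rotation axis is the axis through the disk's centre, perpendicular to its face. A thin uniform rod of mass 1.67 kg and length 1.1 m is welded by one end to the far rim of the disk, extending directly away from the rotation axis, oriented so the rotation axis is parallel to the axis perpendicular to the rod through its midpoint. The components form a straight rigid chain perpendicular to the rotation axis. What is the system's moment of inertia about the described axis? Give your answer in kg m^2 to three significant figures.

Solid disk: I_cm = (1/2)MR² = (1/2)(5.34)(0.222)² = 0.13159 kg m^2; axis through the centre, so I = 0.13159 kg m^2.
Thin rod: I_cm = (1/12)ML² = (1/12)(1.67)(1.1)² = 0.16839 kg m^2; centre at d = 0.222 + 0.55 = 0.772 m, so I = I_cm + Md² gives I = 0.16839 + (1.67)(0.772)² = 1.1637 kg m^2.
Total I = 0.13159 + 1.1637 = 1.2953 kg m^2.

1.30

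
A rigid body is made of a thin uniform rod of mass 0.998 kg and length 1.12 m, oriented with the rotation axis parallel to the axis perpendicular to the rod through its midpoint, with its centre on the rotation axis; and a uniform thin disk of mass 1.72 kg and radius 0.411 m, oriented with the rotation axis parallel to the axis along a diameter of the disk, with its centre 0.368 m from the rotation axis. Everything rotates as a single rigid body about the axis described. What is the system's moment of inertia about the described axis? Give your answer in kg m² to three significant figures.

0.410

Thin rod: I_cm = (1/12)ML² = (1/12)(0.998)(1.12)² = 0.10432 kg m²; axis through the centre, so I = 0.10432 kg m².
Thin disk: I_cm = (1/4)MR² = (1/4)(1.72)(0.411)² = 0.072636 kg m²; centre at d = 0.368 m, so I = I_cm + Md² gives I = 0.072636 + (1.72)(0.368)² = 0.30557 kg m².
Total I = 0.10432 + 0.30557 = 0.40989 kg m².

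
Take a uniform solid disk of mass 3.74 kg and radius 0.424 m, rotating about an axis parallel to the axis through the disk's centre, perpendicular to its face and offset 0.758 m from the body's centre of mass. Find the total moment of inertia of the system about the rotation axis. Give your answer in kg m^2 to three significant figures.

I_cm = (1/2)MR² = (1/2)(3.74)(0.424)² = 0.33618 kg m^2; centre at d = 0.758 m, so the parallel axis theorem gives I = 0.33618 + (3.74)(0.758)² = 2.4851 kg m^2.

2.49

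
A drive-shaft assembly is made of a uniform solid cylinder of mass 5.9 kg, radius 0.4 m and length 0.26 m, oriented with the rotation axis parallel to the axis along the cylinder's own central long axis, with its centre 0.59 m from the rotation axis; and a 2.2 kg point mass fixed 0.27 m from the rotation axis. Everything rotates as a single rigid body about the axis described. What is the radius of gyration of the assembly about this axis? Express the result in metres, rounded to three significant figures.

Solid cylinder: I_cm = (1/2)MR² = (1/2)(5.9)(0.4)² = 0.472 kg·m²; centre at d = 0.59 m, so the parallel axis theorem gives I = 0.472 + (5.9)(0.59)² = 2.5258 kg·m².
Point mass: I_cm = 0; centre at d = 0.27 m, so the parallel axis theorem gives I = 0 + (2.2)(0.27)² = 0.16038 kg·m².
Total I = 2.6862 kg·m²; total mass M = 8.1 kg.
k = √(I/M) = √(2.6862/8.1) = 0.57587 m.

0.576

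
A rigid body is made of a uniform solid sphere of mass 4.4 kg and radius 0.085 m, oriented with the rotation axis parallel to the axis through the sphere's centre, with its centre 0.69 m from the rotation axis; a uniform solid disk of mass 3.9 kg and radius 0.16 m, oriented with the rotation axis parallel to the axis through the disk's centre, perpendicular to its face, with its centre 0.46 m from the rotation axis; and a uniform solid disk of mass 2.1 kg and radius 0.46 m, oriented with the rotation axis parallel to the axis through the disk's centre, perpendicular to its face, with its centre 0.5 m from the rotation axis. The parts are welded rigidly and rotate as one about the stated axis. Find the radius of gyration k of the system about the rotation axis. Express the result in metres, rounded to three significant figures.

0.599

Solid sphere: I_cm = (2/5)MR² = (2/5)(4.4)(0.085)² = 0.012716 kg·m²; centre at d = 0.69 m, so I = I_cm + Md² gives I = 0.012716 + (4.4)(0.69)² = 2.1076 kg·m².
Solid disk: I_cm = (1/2)MR² = (1/2)(3.9)(0.16)² = 0.04992 kg·m²; centre at d = 0.46 m, so I = I_cm + Md² gives I = 0.04992 + (3.9)(0.46)² = 0.87516 kg·m².
Solid disk: I_cm = (1/2)MR² = (1/2)(2.1)(0.46)² = 0.22218 kg·m²; centre at d = 0.5 m, so I = I_cm + Md² gives I = 0.22218 + (2.1)(0.5)² = 0.74718 kg·m².
Total I = 3.7299 kg·m²; total mass M = 10.4 kg.
k = √(I/M) = √(3.7299/10.4) = 0.59887 m.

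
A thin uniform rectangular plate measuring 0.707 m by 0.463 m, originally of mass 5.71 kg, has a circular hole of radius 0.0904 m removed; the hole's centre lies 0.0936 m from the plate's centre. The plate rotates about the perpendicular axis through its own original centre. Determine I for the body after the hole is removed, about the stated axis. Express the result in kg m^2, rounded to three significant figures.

0.334

Unpierced body about its centre: I₀ = (1/12)M(a²+b²) = (1/12)(5.71)[(0.707)² + (0.463)²] = 0.33985 kg m^2.
The removed disk has mass m = M·πr²/(ab) = (5.71)·π(0.0904)²/(0.707·0.463) = 0.44784 kg (same uniform areal density).
Its moment of inertia about the rotation axis (parallel-axis theorem): I_hole = (1/2)mr² + md² = (1/2)(0.44784)(0.0904)² + (0.44784)(0.0936)² = 0.0057534 kg m^2.
Treating the hole as negative mass, I = I₀ − I_hole = 0.33985 − 0.0057534 = 0.3341 kg m^2.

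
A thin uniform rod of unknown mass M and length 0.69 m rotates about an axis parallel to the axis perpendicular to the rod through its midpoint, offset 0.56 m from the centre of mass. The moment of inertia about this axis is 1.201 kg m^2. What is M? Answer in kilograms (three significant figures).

I = I_cm + Md² = (1/12)ML² + Md² = M·[0.0833333·(0.69)² + (0.56)²] = M·0.35328.
So M = 1.201 / 0.35328 = 3.3996 kg.

3.40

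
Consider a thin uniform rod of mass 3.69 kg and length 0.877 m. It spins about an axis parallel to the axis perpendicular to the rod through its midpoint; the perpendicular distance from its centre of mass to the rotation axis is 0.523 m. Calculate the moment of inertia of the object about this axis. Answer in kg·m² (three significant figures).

1.25

I_cm = (1/12)ML² = (1/12)(3.69)(0.877)² = 0.23651 kg·m²; centre at d = 0.523 m, so I = I_cm + Md² gives I = 0.23651 + (3.69)(0.523)² = 1.2458 kg·m².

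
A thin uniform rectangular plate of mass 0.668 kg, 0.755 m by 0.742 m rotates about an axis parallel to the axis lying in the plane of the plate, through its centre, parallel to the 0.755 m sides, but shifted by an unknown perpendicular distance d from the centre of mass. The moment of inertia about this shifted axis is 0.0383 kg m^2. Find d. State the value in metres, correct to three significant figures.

About the centre-of-mass axis, I_cm = (1/12)Mb² = (1/12)(0.668)(0.742)² = 0.030648 kg m^2.
Parallel axis theorem: I = I_cm + Md², so Md² = 0.0383 − 0.030648 = 0.0076519 kg m^2.
d = √(0.0076519 / 0.668) = 0.10703 m.

0.107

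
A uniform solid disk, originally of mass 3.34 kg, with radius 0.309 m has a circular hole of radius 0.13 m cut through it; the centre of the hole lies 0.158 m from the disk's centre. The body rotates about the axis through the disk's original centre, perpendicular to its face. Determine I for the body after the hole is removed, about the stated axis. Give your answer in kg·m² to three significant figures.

Unpierced body about its centre: I₀ = (1/2)MR² = (1/2)(3.34)(0.309)² = 0.15945 kg·m².
The removed disk has mass m = M·(r/R)² = (3.34)(0.13/0.309)² = 0.59118 kg (same uniform areal density).
Its moment of inertia about the rotation axis (parallel-axis theorem): I_hole = (1/2)mr² + md² = (1/2)(0.59118)(0.13)² + (0.59118)(0.158)² = 0.019754 kg·m².
Treating the hole as negative mass, I = I₀ − I_hole = 0.15945 − 0.019754 = 0.1397 kg·m².

0.140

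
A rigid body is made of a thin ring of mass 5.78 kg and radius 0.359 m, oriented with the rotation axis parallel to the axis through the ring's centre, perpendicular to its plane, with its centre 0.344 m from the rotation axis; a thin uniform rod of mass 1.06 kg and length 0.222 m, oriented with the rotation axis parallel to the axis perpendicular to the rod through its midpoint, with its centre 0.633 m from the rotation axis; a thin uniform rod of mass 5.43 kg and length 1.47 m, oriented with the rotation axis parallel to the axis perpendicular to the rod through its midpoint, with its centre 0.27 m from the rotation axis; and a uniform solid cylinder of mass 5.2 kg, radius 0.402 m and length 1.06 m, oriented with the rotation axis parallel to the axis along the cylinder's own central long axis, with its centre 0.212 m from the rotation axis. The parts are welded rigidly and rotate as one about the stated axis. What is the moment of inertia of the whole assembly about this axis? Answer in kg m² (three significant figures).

Thin ring: I_cm = MR² = (5.78)(0.359)² = 0.74493 kg m²; centre at d = 0.344 m, so the parallel axis theorem gives I = 0.74493 + (5.78)(0.344)² = 1.4289 kg m².
Thin rod: I_cm = (1/12)ML² = (1/12)(1.06)(0.222)² = 0.0043534 kg m²; centre at d = 0.633 m, so the parallel axis theorem gives I = 0.0043534 + (1.06)(0.633)² = 0.42908 kg m².
Thin rod: I_cm = (1/12)ML² = (1/12)(5.43)(1.47)² = 0.97781 kg m²; centre at d = 0.27 m, so the parallel axis theorem gives I = 0.97781 + (5.43)(0.27)² = 1.3737 kg m².
Solid cylinder: I_cm = (1/2)MR² = (1/2)(5.2)(0.402)² = 0.42017 kg m²; centre at d = 0.212 m, so the parallel axis theorem gives I = 0.42017 + (5.2)(0.212)² = 0.65388 kg m².
Total I = 1.4289 + 0.42908 + 1.3737 + 0.65388 = 3.8855 kg m².

3.89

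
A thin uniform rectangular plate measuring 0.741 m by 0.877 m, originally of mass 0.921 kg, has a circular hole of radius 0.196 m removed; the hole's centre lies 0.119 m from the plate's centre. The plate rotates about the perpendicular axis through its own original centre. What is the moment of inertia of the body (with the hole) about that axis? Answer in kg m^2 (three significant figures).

Unpierced body about its centre: I₀ = (1/12)M(a²+b²) = (1/12)(0.921)[(0.741)² + (0.877)²] = 0.10117 kg m^2.
The removed disk has mass m = M·πr²/(ab) = (0.921)·π(0.196)²/(0.741·0.877) = 0.17104 kg (same uniform areal density).
Its moment of inertia about the rotation axis (parallel-axis theorem): I_hole = (1/2)mr² + md² = (1/2)(0.17104)(0.196)² + (0.17104)(0.119)² = 0.0057075 kg m^2.
Treating the hole as negative mass, I = I₀ − I_hole = 0.10117 − 0.0057075 = 0.095465 kg m^2.

0.0955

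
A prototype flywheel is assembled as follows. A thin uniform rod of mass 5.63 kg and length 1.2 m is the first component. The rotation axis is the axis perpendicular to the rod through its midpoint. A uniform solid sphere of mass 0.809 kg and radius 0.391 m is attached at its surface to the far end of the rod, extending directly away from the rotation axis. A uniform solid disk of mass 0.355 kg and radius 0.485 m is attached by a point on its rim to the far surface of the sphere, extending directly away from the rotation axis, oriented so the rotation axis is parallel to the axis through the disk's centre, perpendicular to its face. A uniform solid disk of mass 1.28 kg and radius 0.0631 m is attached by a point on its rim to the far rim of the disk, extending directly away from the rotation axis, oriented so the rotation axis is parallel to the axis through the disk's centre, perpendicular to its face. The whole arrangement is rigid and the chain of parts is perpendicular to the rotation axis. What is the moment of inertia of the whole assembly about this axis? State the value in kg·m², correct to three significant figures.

Thin rod: I_cm = (1/12)ML² = (1/12)(5.63)(1.2)² = 0.6756 kg·m²; axis through the centre, so I = 0.6756 kg·m².
Solid sphere: I_cm = (2/5)MR² = (2/5)(0.809)(0.391)² = 0.049472 kg·m²; centre at d = 0.6 + 0.391 = 0.991 m, so the parallel axis theorem gives I = 0.049472 + (0.809)(0.991)² = 0.84398 kg·m².
Solid disk: I_cm = (1/2)MR² = (1/2)(0.355)(0.485)² = 0.041752 kg·m²; centre at d = 0.6 + 0.391 + 0.391 + 0.485 = 1.867 m, so the parallel axis theorem gives I = 0.041752 + (0.355)(1.867)² = 1.2792 kg·m².
Solid disk: I_cm = (1/2)MR² = (1/2)(1.28)(0.0631)² = 0.0025482 kg·m²; centre at d = 0.6 + 0.391 + 0.391 + 0.485 + 0.485 + 0.0631 = 2.4151 m, so the parallel axis theorem gives I = 0.0025482 + (1.28)(2.4151)² = 7.4684 kg·m².
Total I = 0.6756 + 0.84398 + 1.2792 + 7.4684 = 10.267 kg·m².

10.3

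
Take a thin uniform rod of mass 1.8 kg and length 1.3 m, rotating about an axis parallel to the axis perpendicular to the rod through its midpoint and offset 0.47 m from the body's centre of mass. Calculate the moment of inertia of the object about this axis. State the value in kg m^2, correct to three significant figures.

0.651

I_cm = (1/12)ML² = (1/12)(1.8)(1.3)² = 0.2535 kg m^2; centre at d = 0.47 m, so the parallel axis theorem gives I = 0.2535 + (1.8)(0.47)² = 0.65112 kg m^2.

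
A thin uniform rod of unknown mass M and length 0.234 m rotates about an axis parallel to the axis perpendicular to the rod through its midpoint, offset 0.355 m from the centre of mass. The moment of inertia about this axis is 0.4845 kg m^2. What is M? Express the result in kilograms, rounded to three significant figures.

3.71

I = I_cm + Md² = (1/12)ML² + Md² = M·[0.0833333·(0.234)² + (0.355)²] = M·0.13059.
So M = 0.4845 / 0.13059 = 3.7101 kg.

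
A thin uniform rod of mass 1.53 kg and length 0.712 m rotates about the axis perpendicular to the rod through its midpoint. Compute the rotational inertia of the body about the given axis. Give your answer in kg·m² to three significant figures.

I_cm = (1/12)ML² = (1/12)(1.53)(0.712)² = 0.064635 kg·m²; axis through the centre, so I = 0.064635 kg·m².

0.0646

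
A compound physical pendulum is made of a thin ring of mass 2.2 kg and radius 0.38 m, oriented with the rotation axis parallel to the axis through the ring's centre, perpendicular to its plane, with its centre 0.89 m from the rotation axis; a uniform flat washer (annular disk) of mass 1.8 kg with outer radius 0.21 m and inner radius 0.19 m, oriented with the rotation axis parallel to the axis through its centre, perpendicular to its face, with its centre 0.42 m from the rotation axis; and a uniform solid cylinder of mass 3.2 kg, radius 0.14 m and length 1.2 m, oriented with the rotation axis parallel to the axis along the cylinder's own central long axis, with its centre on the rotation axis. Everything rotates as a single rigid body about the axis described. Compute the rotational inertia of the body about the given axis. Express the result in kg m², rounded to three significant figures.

2.48

Thin ring: I_cm = MR² = (2.2)(0.38)² = 0.31768 kg m²; centre at d = 0.89 m, so the parallel axis theorem gives I = 0.31768 + (2.2)(0.89)² = 2.0603 kg m².
Annular disk: I_cm = (1/2)M(R²+r²) = (1/2)(1.8)[(0.21)² + (0.19)²] = 0.07218 kg m²; centre at d = 0.42 m, so the parallel axis theorem gives I = 0.07218 + (1.8)(0.42)² = 0.3897 kg m².
Solid cylinder: I_cm = (1/2)MR² = (1/2)(3.2)(0.14)² = 0.03136 kg m²; axis through the centre, so I = 0.03136 kg m².
Total I = 2.0603 + 0.3897 + 0.03136 = 2.4814 kg m².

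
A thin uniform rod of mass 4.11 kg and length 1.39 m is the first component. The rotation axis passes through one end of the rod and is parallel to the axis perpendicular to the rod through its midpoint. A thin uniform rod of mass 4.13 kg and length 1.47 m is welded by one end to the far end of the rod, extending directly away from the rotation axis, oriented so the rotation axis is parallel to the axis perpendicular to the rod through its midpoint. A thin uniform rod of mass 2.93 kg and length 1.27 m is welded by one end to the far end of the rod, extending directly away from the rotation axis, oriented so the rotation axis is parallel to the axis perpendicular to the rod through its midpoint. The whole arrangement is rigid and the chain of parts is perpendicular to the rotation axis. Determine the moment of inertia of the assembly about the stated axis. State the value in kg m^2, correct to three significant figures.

Thin rod: I_cm = (1/12)ML² = (1/12)(4.11)(1.39)² = 0.66174 kg m^2; centre at d = 0.695 m, so the parallel axis theorem gives I = 0.66174 + (4.11)(0.695)² = 2.647 kg m^2.
Thin rod: I_cm = (1/12)ML² = (1/12)(4.13)(1.47)² = 0.74371 kg m^2; centre at d = 0.695 + 0.695 + 0.735 = 2.125 m, so the parallel axis theorem gives I = 0.74371 + (4.13)(2.125)² = 19.393 kg m^2.
Thin rod: I_cm = (1/12)ML² = (1/12)(2.93)(1.27)² = 0.39382 kg m^2; centre at d = 0.695 + 0.695 + 0.735 + 0.735 + 0.635 = 3.495 m, so the parallel axis theorem gives I = 0.39382 + (2.93)(3.495)² = 36.184 kg m^2.
Total I = 2.647 + 19.393 + 36.184 = 58.224 kg m^2.

58.2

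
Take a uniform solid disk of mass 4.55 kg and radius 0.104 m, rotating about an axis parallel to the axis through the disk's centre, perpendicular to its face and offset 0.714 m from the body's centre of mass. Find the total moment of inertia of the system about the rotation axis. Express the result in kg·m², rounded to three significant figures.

I_cm = (1/2)MR² = (1/2)(4.55)(0.104)² = 0.024606 kg·m²; centre at d = 0.714 m, so the parallel axis theorem gives I = 0.024606 + (4.55)(0.714)² = 2.3442 kg·m².

2.34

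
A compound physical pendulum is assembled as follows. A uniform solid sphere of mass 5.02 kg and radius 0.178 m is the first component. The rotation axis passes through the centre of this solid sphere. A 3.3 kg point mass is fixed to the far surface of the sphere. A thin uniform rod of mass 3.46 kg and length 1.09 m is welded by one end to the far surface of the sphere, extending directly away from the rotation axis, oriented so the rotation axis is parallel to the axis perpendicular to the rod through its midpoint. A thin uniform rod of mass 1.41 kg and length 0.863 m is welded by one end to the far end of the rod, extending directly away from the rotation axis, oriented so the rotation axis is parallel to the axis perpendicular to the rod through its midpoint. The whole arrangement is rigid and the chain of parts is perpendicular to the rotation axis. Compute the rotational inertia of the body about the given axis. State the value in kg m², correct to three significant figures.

Solid sphere: I_cm = (2/5)MR² = (2/5)(5.02)(0.178)² = 0.063621 kg m²; axis through the centre, so I = 0.063621 kg m².
Point mass: I_cm = 0; centre at d = 0.178 m, so I = I_cm + Md² gives I = 0 + (3.3)(0.178)² = 0.10456 kg m².
Thin rod: I_cm = (1/12)ML² = (1/12)(3.46)(1.09)² = 0.34257 kg m²; centre at d = 0.178 + 0.545 = 0.723 m, so I = I_cm + Md² gives I = 0.34257 + (3.46)(0.723)² = 2.1512 kg m².
Thin rod: I_cm = (1/12)ML² = (1/12)(1.41)(0.863)² = 0.08751 kg m²; centre at d = 0.178 + 0.545 + 0.545 + 0.4315 = 1.6995 m, so I = I_cm + Md² gives I = 0.08751 + (1.41)(1.6995)² = 4.16 kg m².
Total I = 0.063621 + 0.10456 + 2.1512 + 4.16 = 6.4794 kg m².

6.48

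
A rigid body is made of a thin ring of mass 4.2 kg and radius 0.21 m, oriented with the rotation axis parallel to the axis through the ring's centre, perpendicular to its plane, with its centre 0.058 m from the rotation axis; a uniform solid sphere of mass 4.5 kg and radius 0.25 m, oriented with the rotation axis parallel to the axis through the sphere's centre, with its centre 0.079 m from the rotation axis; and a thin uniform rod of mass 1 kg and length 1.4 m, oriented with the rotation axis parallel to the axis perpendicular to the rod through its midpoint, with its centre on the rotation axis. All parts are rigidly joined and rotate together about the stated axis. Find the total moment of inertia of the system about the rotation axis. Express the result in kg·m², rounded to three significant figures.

0.503

Thin ring: I_cm = MR² = (4.2)(0.21)² = 0.18522 kg·m²; centre at d = 0.058 m, so I = I_cm + Md² gives I = 0.18522 + (4.2)(0.058)² = 0.19935 kg·m².
Solid sphere: I_cm = (2/5)MR² = (2/5)(4.5)(0.25)² = 0.1125 kg·m²; centre at d = 0.079 m, so I = I_cm + Md² gives I = 0.1125 + (4.5)(0.079)² = 0.14058 kg·m².
Thin rod: I_cm = (1/12)ML² = (1/12)(1)(1.4)² = 0.16333 kg·m²; axis through the centre, so I = 0.16333 kg·m².
Total I = 0.19935 + 0.14058 + 0.16333 = 0.50327 kg·m².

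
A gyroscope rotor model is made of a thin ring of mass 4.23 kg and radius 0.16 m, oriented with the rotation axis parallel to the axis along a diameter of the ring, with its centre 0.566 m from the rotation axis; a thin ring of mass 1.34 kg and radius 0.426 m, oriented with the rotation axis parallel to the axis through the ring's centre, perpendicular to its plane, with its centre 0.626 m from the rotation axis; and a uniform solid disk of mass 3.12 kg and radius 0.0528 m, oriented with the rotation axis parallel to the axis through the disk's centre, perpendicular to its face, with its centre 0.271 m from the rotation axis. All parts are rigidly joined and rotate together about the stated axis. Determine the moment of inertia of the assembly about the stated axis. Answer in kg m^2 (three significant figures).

Thin ring: I_cm = (1/2)MR² = (1/2)(4.23)(0.16)² = 0.054144 kg m^2; centre at d = 0.566 m, so the parallel axis theorem gives I = 0.054144 + (4.23)(0.566)² = 1.4092 kg m^2.
Thin ring: I_cm = MR² = (1.34)(0.426)² = 0.24318 kg m^2; centre at d = 0.626 m, so the parallel axis theorem gives I = 0.24318 + (1.34)(0.626)² = 0.76829 kg m^2.
Solid disk: I_cm = (1/2)MR² = (1/2)(3.12)(0.0528)² = 0.004349 kg m^2; centre at d = 0.271 m, so the parallel axis theorem gives I = 0.004349 + (3.12)(0.271)² = 0.23348 kg m^2.
Total I = 1.4092 + 0.76829 + 0.23348 = 2.411 kg m^2.

2.41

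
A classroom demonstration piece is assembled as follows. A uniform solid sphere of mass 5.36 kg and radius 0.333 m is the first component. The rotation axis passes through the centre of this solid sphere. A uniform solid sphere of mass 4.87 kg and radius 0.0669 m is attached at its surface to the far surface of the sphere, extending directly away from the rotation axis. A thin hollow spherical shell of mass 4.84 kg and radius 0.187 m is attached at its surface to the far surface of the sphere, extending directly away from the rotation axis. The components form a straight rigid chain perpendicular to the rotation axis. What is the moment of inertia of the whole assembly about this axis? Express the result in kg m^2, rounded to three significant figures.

3.21

Solid sphere: I_cm = (2/5)MR² = (2/5)(5.36)(0.333)² = 0.23775 kg m^2; axis through the centre, so I = 0.23775 kg m^2.
Solid sphere: I_cm = (2/5)MR² = (2/5)(4.87)(0.0669)² = 0.0087185 kg m^2; centre at d = 0.333 + 0.0669 = 0.3999 m, so the parallel axis theorem gives I = 0.0087185 + (4.87)(0.3999)² = 0.78753 kg m^2.
Spherical shell: I_cm = (2/3)MR² = (2/3)(4.84)(0.187)² = 0.11283 kg m^2; centre at d = 0.333 + 0.0669 + 0.0669 + 0.187 = 0.6538 m, so the parallel axis theorem gives I = 0.11283 + (4.84)(0.6538)² = 2.1817 kg m^2.
Total I = 0.23775 + 0.78753 + 2.1817 = 3.207 kg m^2.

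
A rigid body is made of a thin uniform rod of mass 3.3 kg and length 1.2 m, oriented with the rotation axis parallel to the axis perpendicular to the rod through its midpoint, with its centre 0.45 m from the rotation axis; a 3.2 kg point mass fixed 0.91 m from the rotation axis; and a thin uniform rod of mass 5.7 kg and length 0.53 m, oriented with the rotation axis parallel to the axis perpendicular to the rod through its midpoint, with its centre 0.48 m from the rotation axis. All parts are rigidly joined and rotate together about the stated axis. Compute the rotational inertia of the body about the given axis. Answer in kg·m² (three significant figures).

5.16

Thin rod: I_cm = (1/12)ML² = (1/12)(3.3)(1.2)² = 0.396 kg·m²; centre at d = 0.45 m, so the parallel axis theorem gives I = 0.396 + (3.3)(0.45)² = 1.0642 kg·m².
Point mass: I_cm = 0; centre at d = 0.91 m, so the parallel axis theorem gives I = 0 + (3.2)(0.91)² = 2.6499 kg·m².
Thin rod: I_cm = (1/12)ML² = (1/12)(5.7)(0.53)² = 0.13343 kg·m²; centre at d = 0.48 m, so the parallel axis theorem gives I = 0.13343 + (5.7)(0.48)² = 1.4467 kg·m².
Total I = 1.0642 + 2.6499 + 1.4467 = 5.1609 kg·m².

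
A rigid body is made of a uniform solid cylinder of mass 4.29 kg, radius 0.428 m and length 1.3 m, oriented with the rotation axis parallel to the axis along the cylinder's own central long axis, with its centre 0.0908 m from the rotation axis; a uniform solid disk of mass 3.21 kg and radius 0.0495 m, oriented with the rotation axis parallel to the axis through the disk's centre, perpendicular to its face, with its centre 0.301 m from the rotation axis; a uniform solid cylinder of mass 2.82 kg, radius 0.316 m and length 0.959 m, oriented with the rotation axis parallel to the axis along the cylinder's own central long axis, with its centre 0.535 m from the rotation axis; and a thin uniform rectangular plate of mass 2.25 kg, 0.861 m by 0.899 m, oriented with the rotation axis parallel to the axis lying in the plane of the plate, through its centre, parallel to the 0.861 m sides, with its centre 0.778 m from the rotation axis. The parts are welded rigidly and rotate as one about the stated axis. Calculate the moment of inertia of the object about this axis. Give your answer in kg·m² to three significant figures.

3.18

Solid cylinder: I_cm = (1/2)MR² = (1/2)(4.29)(0.428)² = 0.39293 kg·m²; centre at d = 0.0908 m, so the parallel axis theorem gives I = 0.39293 + (4.29)(0.0908)² = 0.4283 kg·m².
Solid disk: I_cm = (1/2)MR² = (1/2)(3.21)(0.0495)² = 0.0039327 kg·m²; centre at d = 0.301 m, so the parallel axis theorem gives I = 0.0039327 + (3.21)(0.301)² = 0.29476 kg·m².
Solid cylinder: I_cm = (1/2)MR² = (1/2)(2.82)(0.316)² = 0.1408 kg·m²; centre at d = 0.535 m, so the parallel axis theorem gives I = 0.1408 + (2.82)(0.535)² = 0.94795 kg·m².
Rectangular plate: I_cm = (1/12)Mb² = (1/12)(2.25)(0.899)² = 0.15154 kg·m²; centre at d = 0.778 m, so the parallel axis theorem gives I = 0.15154 + (2.25)(0.778)² = 1.5134 kg·m².
Total I = 0.4283 + 0.29476 + 0.94795 + 1.5134 = 3.1844 kg·m².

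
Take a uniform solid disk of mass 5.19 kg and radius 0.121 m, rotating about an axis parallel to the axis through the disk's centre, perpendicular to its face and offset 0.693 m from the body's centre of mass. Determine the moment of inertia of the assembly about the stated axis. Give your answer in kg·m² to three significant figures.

2.53

I_cm = (1/2)MR² = (1/2)(5.19)(0.121)² = 0.037993 kg·m²; centre at d = 0.693 m, so the parallel axis theorem gives I = 0.037993 + (5.19)(0.693)² = 2.5305 kg·m².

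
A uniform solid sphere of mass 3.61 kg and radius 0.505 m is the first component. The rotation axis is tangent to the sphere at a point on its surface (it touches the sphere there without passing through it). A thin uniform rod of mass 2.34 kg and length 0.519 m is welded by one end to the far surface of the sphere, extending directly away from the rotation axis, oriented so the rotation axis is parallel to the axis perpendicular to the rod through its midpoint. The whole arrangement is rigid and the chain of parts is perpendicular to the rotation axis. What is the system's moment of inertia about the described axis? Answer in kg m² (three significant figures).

5.11

Solid sphere: I_cm = (2/5)MR² = (2/5)(3.61)(0.505)² = 0.36826 kg m²; centre at d = 0.505 m, so the parallel axis theorem gives I = 0.36826 + (3.61)(0.505)² = 1.2889 kg m².
Thin rod: I_cm = (1/12)ML² = (1/12)(2.34)(0.519)² = 0.052525 kg m²; centre at d = 0.505 + 0.505 + 0.2595 = 1.2695 m, so the parallel axis theorem gives I = 0.052525 + (2.34)(1.2695)² = 3.8237 kg m².
Total I = 1.2889 + 3.8237 = 5.1126 kg m².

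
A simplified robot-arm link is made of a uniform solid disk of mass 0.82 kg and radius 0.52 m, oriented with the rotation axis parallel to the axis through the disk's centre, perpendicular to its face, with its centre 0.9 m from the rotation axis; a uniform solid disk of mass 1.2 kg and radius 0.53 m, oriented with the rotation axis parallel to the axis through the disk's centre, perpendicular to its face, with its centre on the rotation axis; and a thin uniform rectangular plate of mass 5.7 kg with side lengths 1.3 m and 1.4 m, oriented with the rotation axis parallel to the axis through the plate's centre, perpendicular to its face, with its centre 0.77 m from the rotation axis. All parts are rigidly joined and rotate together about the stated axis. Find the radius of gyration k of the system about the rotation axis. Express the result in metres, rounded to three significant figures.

Solid disk: I_cm = (1/2)MR² = (1/2)(0.82)(0.52)² = 0.11086 kg m²; centre at d = 0.9 m, so the parallel axis theorem gives I = 0.11086 + (0.82)(0.9)² = 0.77506 kg m².
Solid disk: I_cm = (1/2)MR² = (1/2)(1.2)(0.53)² = 0.16854 kg m²; axis through the centre, so I = 0.16854 kg m².
Rectangular plate: I_cm = (1/12)M(a²+b²) = (1/12)(5.7)[(1.3)² + (1.4)²] = 1.7337 kg m²; centre at d = 0.77 m, so the parallel axis theorem gives I = 1.7337 + (5.7)(0.77)² = 5.1133 kg m².
Total I = 6.0569 kg m²; total mass M = 7.72 kg.
k = √(I/M) = √(6.0569/7.72) = 0.88576 m.

0.886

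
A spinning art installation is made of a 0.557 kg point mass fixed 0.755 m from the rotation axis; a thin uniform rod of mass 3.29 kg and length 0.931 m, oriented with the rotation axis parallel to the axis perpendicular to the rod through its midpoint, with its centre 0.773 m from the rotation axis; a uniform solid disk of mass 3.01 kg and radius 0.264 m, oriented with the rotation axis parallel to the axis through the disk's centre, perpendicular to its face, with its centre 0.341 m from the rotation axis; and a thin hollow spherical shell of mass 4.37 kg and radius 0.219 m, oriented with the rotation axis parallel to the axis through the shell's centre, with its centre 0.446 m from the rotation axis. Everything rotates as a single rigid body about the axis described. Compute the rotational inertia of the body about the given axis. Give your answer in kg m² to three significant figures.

Point mass: I_cm = 0; centre at d = 0.755 m, so the parallel axis theorem gives I = 0 + (0.557)(0.755)² = 0.3175 kg m².
Thin rod: I_cm = (1/12)ML² = (1/12)(3.29)(0.931)² = 0.23764 kg m²; centre at d = 0.773 m, so the parallel axis theorem gives I = 0.23764 + (3.29)(0.773)² = 2.2035 kg m².
Solid disk: I_cm = (1/2)MR² = (1/2)(3.01)(0.264)² = 0.10489 kg m²; centre at d = 0.341 m, so the parallel axis theorem gives I = 0.10489 + (3.01)(0.341)² = 0.4549 kg m².
Spherical shell: I_cm = (2/3)MR² = (2/3)(4.37)(0.219)² = 0.13973 kg m²; centre at d = 0.446 m, so the parallel axis theorem gives I = 0.13973 + (4.37)(0.446)² = 1.009 kg m².
Total I = 0.3175 + 2.2035 + 0.4549 + 1.009 = 3.9849 kg m².

3.98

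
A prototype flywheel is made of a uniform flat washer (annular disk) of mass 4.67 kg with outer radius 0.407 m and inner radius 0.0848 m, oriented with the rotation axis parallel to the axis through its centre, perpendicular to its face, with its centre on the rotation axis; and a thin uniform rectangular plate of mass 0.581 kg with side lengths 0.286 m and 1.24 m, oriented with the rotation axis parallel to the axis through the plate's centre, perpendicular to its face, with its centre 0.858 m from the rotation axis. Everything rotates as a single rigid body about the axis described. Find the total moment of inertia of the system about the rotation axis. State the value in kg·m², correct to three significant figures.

0.910

Annular disk: I_cm = (1/2)M(R²+r²) = (1/2)(4.67)[(0.407)² + (0.0848)²] = 0.40358 kg·m²; axis through the centre, so I = 0.40358 kg·m².
Rectangular plate: I_cm = (1/12)M(a²+b²) = (1/12)(0.581)[(0.286)² + (1.24)²] = 0.078406 kg·m²; centre at d = 0.858 m, so the parallel axis theorem gives I = 0.078406 + (0.581)(0.858)² = 0.50612 kg·m².
Total I = 0.40358 + 0.50612 = 0.9097 kg·m².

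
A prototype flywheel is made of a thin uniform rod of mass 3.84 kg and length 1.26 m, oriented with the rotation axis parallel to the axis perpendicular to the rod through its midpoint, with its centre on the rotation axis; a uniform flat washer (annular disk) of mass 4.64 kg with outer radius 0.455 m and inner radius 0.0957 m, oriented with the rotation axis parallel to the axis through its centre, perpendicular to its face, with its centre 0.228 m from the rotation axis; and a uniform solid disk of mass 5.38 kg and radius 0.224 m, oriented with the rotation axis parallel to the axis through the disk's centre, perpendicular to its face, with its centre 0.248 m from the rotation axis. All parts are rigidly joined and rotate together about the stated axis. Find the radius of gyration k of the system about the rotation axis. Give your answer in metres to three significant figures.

0.352

Thin rod: I_cm = (1/12)ML² = (1/12)(3.84)(1.26)² = 0.50803 kg·m²; axis through the centre, so I = 0.50803 kg·m².
Annular disk: I_cm = (1/2)M(R²+r²) = (1/2)(4.64)[(0.455)² + (0.0957)²] = 0.50155 kg·m²; centre at d = 0.228 m, so I = I_cm + Md² gives I = 0.50155 + (4.64)(0.228)² = 0.74275 kg·m².
Solid disk: I_cm = (1/2)MR² = (1/2)(5.38)(0.224)² = 0.13497 kg·m²; centre at d = 0.248 m, so I = I_cm + Md² gives I = 0.13497 + (5.38)(0.248)² = 0.46586 kg·m².
Total I = 1.7166 kg·m²; total mass M = 13.86 kg.
k = √(I/M) = √(1.7166/13.86) = 0.35193 m.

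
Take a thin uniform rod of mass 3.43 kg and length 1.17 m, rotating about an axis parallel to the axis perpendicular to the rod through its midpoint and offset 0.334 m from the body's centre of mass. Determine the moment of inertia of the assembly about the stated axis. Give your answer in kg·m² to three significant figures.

0.774

I_cm = (1/12)ML² = (1/12)(3.43)(1.17)² = 0.39128 kg·m²; centre at d = 0.334 m, so I = I_cm + Md² gives I = 0.39128 + (3.43)(0.334)² = 0.77391 kg·m².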